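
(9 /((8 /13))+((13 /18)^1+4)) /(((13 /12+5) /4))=2786 /219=12.72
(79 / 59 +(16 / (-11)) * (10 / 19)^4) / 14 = 103808949 / 1184096606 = 0.09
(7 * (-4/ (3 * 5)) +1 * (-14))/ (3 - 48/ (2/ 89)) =238/ 31995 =0.01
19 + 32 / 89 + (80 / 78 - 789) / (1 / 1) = -2667862 / 3471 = -768.61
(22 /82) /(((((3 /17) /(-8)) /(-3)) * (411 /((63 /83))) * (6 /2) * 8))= 1309 /466211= 0.00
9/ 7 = 1.29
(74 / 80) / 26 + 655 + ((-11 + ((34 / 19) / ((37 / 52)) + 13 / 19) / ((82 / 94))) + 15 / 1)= 19865128851 / 29975920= 662.70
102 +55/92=102.60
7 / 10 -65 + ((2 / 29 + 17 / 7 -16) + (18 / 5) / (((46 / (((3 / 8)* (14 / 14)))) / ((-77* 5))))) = -16640573 / 186760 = -89.10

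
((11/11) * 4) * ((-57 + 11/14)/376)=-787/1316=-0.60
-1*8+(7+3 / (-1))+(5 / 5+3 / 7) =-18 / 7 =-2.57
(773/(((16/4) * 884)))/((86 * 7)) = 773/2128672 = 0.00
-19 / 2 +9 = -1 / 2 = -0.50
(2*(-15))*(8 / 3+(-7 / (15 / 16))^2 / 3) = -637.51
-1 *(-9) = 9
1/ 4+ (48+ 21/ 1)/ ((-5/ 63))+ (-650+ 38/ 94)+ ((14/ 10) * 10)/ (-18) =-12855169/ 8460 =-1519.52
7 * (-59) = -413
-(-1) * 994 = 994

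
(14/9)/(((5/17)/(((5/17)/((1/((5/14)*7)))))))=35/9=3.89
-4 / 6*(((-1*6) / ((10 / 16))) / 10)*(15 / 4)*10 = 24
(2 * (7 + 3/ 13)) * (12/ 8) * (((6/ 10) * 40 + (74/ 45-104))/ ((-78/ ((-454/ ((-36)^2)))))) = -18809447/ 2464020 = -7.63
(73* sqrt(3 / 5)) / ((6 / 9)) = 219* sqrt(15) / 10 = 84.82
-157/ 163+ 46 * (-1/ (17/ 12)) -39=-200714/ 2771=-72.43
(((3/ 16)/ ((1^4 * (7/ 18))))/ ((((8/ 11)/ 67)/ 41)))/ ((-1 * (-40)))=815859/ 17920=45.53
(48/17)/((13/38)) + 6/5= 10446/1105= 9.45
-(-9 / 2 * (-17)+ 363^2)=-263691 / 2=-131845.50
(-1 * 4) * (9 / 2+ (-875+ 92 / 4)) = 3390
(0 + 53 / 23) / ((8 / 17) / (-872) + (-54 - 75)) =-0.02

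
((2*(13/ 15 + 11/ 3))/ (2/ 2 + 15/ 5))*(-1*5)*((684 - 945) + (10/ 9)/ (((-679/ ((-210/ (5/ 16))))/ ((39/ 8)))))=843098/ 291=2897.24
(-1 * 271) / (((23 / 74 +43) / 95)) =-381026 / 641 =-594.42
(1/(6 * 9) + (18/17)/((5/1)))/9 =1057/41310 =0.03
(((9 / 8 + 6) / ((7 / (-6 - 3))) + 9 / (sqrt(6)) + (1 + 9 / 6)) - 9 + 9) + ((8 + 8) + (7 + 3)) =3*sqrt(6) / 2 + 1083 / 56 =23.01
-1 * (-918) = 918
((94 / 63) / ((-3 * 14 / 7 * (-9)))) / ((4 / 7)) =47 / 972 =0.05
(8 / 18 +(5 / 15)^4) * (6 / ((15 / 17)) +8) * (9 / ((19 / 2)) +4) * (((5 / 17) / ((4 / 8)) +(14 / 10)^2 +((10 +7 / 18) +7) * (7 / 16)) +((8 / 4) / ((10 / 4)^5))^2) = 31244818498442113 / 91979296875000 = 339.69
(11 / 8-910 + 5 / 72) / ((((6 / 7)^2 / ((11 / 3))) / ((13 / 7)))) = -8420.96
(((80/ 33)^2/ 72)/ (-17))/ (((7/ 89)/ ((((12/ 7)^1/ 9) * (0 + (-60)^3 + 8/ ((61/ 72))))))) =416928972800/ 166006071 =2511.53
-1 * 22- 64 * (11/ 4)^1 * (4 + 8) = -2134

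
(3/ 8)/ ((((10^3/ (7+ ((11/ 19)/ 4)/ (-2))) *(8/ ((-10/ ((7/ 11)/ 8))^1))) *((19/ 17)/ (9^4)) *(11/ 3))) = -1057036149/ 16172800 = -65.36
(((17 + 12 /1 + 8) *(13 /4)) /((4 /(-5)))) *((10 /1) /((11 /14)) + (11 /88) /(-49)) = -131959945 /68992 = -1912.68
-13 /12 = -1.08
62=62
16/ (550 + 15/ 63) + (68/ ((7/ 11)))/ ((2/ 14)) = 8643476/ 11555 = 748.03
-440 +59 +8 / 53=-20185 / 53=-380.85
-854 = -854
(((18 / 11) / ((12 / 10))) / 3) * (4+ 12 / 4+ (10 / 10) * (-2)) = 25 / 11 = 2.27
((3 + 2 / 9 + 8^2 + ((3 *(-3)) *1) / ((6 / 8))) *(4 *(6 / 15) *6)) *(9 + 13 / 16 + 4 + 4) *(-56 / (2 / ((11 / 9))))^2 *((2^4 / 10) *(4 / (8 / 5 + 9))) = 28665624064 / 4293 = 6677294.21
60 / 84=5 / 7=0.71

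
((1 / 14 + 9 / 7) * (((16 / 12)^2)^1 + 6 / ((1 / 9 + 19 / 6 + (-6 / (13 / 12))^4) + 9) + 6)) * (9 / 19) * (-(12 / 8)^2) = -154487963349 / 13721158892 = -11.26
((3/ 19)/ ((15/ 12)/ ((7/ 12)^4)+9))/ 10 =2401/ 3010170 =0.00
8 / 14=4 / 7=0.57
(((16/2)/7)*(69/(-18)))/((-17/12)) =368/119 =3.09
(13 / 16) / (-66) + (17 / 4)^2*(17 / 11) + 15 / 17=516745 / 17952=28.78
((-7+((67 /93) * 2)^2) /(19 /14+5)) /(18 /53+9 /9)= -31599554 /54653031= -0.58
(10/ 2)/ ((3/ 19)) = 95/ 3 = 31.67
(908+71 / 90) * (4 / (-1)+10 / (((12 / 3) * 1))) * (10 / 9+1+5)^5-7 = -21955610581841 / 885735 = -24788012.87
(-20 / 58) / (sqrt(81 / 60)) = -0.30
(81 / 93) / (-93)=-9 / 961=-0.01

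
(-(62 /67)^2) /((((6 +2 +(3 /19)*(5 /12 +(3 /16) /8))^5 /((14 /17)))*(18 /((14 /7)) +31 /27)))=-61810610935159075110912 /30434587582193625396728515625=-0.00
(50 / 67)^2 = 2500 / 4489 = 0.56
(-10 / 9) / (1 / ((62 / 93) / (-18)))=10 / 243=0.04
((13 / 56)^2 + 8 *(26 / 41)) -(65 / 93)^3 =494935624469 / 103421005632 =4.79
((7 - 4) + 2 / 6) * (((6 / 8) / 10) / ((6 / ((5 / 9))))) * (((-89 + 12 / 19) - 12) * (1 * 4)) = -9535 / 1026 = -9.29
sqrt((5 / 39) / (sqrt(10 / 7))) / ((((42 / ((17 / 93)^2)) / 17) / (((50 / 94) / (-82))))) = -122825 * 2^(3 / 4) * 35^(1 / 4) * sqrt(39) / 109199713896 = -0.00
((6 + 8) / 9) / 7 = 2 / 9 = 0.22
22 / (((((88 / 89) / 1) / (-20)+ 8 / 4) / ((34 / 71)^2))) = 2829310 / 1093897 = 2.59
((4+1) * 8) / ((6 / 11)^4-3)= -585640 / 42627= -13.74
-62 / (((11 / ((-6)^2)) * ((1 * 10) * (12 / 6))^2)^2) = -2511 / 605000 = -0.00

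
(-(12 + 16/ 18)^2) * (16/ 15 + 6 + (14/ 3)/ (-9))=-1087.80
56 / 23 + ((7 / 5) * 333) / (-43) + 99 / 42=-418837 / 69230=-6.05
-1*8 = -8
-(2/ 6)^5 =-1/ 243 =-0.00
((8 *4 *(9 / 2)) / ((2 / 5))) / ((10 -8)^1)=180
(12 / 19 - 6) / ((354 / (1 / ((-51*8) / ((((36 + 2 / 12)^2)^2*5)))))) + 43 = 12586175717 / 34867584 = 360.97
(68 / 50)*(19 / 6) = 323 / 75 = 4.31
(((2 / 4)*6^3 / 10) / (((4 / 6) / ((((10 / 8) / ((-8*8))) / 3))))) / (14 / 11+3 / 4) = -297 / 5696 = -0.05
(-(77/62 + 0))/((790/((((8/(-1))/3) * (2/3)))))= 308/110205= 0.00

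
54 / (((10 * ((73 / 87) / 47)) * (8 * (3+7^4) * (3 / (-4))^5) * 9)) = -43616 / 5922855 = -0.01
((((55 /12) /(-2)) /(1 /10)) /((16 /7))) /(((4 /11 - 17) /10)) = 105875 /17568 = 6.03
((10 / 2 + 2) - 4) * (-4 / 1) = -12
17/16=1.06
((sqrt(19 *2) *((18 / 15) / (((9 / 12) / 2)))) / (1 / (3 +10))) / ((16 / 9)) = 117 *sqrt(38) / 5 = 144.25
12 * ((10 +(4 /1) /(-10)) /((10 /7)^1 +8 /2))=2016 /95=21.22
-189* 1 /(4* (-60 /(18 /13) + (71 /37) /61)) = 1279719 /1172788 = 1.09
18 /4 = 9 /2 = 4.50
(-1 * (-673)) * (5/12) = 3365/12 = 280.42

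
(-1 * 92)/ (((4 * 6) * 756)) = -23/ 4536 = -0.01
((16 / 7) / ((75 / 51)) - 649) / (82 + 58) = -113303 / 24500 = -4.62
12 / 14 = 6 / 7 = 0.86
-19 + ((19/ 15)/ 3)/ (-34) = -29089/ 1530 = -19.01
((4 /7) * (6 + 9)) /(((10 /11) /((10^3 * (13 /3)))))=286000 /7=40857.14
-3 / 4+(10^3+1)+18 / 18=4005 / 4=1001.25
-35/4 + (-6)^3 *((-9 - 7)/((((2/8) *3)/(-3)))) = -55331/4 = -13832.75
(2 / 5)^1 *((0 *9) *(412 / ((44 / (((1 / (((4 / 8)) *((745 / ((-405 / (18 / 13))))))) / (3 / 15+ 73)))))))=0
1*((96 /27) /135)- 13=-15763 /1215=-12.97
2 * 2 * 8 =32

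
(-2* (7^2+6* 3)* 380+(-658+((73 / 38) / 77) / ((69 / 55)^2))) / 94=-65319700153 / 119044044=-548.70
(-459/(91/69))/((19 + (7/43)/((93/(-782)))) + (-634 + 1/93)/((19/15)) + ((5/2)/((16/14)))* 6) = 19251154008/25984475881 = 0.74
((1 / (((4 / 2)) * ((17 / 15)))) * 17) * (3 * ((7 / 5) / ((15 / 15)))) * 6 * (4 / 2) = 378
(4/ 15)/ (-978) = -2/ 7335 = -0.00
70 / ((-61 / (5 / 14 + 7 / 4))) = -2.42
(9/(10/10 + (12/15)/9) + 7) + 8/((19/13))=19308/931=20.74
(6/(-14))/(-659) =3/4613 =0.00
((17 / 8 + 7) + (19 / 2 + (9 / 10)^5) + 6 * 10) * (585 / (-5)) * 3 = -2780463699 / 100000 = -27804.64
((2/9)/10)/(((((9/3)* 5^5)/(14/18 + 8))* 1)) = 79/3796875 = 0.00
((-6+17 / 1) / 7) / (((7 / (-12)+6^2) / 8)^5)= 0.00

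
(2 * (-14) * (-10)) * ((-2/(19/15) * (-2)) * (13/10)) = 21840/19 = 1149.47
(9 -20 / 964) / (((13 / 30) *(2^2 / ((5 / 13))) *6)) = 13525 / 40729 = 0.33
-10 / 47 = -0.21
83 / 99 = 0.84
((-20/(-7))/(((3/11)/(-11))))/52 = -605/273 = -2.22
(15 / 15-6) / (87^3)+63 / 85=0.74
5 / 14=0.36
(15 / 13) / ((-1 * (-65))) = 3 / 169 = 0.02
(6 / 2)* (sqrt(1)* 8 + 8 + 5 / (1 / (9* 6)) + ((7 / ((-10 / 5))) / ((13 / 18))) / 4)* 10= 222135 / 26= 8543.65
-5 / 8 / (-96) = 5 / 768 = 0.01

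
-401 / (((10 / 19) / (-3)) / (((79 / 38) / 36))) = 132.00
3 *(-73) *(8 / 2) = -876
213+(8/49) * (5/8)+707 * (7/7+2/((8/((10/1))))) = 2687.60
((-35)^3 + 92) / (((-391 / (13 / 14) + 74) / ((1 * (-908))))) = -111926.09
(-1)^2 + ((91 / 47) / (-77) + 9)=5157 / 517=9.97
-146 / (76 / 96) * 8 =-28032 / 19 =-1475.37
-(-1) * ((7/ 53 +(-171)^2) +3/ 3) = 1549833/ 53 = 29242.13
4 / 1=4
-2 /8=-0.25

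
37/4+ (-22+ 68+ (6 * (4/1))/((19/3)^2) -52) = 5557/1444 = 3.85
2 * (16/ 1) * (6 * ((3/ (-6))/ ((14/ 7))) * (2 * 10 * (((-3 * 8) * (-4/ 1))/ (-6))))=15360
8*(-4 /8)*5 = -20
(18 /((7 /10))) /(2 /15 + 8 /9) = 25.16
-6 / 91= -0.07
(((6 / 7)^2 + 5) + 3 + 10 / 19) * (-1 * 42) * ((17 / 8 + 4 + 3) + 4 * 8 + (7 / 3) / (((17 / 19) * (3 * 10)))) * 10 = -51776547 / 323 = -160298.91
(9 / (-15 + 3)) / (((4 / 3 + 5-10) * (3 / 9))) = 0.61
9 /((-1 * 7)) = -9 /7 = -1.29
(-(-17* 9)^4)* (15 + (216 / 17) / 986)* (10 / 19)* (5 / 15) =-795255463890 / 551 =-1443294852.79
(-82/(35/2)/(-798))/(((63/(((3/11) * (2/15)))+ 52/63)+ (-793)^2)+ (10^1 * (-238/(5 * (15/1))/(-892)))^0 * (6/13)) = 6396/686874912325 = 0.00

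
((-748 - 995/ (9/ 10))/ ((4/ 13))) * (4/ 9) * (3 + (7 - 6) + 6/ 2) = -1518062/ 81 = -18741.51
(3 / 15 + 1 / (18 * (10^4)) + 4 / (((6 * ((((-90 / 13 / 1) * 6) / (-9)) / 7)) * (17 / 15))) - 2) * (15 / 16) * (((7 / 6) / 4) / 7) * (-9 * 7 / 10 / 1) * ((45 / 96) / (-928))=-58337643 / 516947968000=-0.00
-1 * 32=-32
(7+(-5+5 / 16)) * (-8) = -37 / 2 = -18.50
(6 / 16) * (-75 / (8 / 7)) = -1575 / 64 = -24.61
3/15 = 1/5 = 0.20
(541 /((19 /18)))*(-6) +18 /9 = -58390 /19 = -3073.16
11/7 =1.57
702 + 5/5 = 703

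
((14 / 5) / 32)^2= 0.01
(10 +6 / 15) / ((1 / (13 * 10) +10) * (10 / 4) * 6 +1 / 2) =0.07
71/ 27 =2.63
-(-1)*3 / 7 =3 / 7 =0.43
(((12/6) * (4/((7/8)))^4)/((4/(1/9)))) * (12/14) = 1048576/50421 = 20.80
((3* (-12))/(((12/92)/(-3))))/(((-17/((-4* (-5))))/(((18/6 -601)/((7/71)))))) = 5908441.01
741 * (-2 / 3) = -494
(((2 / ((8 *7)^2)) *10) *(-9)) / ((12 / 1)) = -15 / 3136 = -0.00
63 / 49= 9 / 7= 1.29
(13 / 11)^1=13 / 11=1.18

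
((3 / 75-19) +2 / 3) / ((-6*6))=343 / 675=0.51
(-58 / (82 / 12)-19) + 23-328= -13632 / 41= -332.49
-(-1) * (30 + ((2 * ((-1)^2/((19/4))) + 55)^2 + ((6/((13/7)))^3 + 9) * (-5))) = 2290427778/793117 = 2887.88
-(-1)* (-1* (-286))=286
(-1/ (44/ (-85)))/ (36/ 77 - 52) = -595/ 15872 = -0.04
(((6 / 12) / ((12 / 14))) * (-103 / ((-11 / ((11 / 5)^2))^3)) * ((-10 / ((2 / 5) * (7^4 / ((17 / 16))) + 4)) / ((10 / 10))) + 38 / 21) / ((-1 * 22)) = -3551471531 / 44566830000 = -0.08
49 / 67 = 0.73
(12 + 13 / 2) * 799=29563 / 2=14781.50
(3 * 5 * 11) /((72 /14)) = 385 /12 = 32.08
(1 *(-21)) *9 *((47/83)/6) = -2961/166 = -17.84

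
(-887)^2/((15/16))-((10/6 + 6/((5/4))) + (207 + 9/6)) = 8390053/10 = 839005.30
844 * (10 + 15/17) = 156140/17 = 9184.71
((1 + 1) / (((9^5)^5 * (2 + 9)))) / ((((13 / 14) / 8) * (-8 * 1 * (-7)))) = 4 / 102659412239934920194145607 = 0.00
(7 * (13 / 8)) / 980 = 0.01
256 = 256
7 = 7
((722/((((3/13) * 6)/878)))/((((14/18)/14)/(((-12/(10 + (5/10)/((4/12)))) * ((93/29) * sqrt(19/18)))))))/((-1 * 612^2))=63867037 * sqrt(38)/5204601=75.65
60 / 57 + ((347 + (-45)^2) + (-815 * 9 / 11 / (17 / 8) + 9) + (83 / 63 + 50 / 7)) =464850068 / 223839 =2076.72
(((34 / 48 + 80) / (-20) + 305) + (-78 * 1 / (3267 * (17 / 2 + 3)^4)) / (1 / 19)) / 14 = 21.50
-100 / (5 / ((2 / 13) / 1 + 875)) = -17503.08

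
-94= -94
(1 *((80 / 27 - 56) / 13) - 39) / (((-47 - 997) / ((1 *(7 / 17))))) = 0.02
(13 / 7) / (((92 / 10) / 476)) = 2210 / 23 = 96.09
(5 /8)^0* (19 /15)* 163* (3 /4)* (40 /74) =3097 /37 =83.70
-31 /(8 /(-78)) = 1209 /4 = 302.25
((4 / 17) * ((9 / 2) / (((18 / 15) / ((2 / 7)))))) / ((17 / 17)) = 30 / 119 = 0.25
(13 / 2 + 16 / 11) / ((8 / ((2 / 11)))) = 175 / 968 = 0.18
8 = 8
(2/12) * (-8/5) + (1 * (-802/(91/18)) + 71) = -119989/1365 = -87.90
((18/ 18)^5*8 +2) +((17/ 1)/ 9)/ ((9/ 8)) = 946/ 81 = 11.68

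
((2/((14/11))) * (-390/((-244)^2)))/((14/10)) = -10725/1458632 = -0.01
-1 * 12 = -12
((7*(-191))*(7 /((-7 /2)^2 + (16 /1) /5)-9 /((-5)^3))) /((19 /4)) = -108462788 /733875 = -147.79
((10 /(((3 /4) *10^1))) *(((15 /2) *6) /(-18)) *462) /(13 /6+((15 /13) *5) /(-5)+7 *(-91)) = 120120 /49607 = 2.42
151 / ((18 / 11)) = 1661 / 18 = 92.28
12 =12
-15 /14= -1.07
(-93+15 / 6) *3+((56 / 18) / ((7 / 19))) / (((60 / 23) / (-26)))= -96029 / 270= -355.66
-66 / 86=-0.77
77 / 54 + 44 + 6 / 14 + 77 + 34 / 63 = 46643 / 378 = 123.39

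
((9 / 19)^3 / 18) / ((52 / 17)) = 0.00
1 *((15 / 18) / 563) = 5 / 3378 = 0.00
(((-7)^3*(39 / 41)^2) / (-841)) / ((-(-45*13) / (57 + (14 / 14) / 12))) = 0.04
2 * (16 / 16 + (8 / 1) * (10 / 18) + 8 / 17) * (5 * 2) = 18100 / 153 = 118.30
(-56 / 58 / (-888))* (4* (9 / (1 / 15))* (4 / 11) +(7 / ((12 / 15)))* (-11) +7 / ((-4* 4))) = 122801 / 1133088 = 0.11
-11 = -11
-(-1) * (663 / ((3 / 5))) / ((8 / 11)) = 12155 / 8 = 1519.38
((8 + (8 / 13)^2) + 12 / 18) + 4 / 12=1585 / 169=9.38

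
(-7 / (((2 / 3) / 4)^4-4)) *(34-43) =-81648 / 5183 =-15.75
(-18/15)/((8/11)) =-33/20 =-1.65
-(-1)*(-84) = -84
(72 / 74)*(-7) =-252 / 37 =-6.81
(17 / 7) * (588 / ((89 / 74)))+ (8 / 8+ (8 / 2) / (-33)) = 3489757 / 2937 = 1188.20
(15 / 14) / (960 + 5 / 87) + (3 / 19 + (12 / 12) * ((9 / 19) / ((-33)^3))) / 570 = 281760569 / 202270374306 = 0.00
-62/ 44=-31/ 22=-1.41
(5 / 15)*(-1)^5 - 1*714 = -2143 / 3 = -714.33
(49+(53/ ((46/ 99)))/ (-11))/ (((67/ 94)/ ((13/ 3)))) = 1085747/ 4623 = 234.86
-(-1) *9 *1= 9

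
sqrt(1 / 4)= 1 / 2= 0.50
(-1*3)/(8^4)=-3/4096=-0.00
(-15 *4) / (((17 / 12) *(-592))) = 45 / 629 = 0.07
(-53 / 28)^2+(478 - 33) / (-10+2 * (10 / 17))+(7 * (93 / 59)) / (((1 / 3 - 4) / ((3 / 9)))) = -47.85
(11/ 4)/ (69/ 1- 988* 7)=-11/ 27388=-0.00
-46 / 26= -1.77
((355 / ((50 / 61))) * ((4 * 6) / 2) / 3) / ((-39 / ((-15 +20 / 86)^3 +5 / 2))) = 443232993833 / 3100773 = 142942.74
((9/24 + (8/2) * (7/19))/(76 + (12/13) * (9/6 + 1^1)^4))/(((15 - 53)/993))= -3627429/8414188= -0.43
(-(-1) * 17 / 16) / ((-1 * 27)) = -17 / 432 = -0.04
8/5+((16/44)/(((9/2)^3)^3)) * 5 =34093054232/21308126895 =1.60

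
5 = 5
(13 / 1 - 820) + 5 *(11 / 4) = -3173 / 4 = -793.25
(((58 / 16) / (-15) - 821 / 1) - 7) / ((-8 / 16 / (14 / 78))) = 695723 / 2340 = 297.32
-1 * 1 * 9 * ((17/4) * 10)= -765/2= -382.50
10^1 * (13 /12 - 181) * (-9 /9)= 10795 /6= 1799.17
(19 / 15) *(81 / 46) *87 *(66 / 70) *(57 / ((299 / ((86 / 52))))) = 3609889173 / 62580700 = 57.68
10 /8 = 5 /4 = 1.25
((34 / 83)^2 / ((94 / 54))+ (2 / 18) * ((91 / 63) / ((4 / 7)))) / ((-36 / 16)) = -39576941 / 236037807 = -0.17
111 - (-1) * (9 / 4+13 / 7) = 3223 / 28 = 115.11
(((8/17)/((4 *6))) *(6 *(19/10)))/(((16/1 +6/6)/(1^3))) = 19/1445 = 0.01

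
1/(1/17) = 17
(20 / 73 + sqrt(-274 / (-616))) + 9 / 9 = sqrt(10549) / 154 + 93 / 73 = 1.94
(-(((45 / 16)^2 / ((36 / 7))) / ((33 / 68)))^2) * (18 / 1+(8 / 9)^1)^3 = -5435390078125 / 80289792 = -67697.15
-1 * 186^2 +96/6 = -34580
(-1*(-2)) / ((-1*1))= -2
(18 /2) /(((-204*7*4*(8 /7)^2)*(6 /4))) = -7 /8704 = -0.00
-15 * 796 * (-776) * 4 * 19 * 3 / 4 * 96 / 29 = 1748292678.62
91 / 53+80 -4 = 4119 / 53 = 77.72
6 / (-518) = -3 / 259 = -0.01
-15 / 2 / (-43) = 15 / 86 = 0.17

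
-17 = -17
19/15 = 1.27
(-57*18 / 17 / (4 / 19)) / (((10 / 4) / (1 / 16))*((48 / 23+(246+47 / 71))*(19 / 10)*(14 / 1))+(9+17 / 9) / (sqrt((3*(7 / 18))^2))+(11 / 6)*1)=-47750553 / 44086693283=-0.00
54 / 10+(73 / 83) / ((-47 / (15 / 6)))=208829 / 39010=5.35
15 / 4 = 3.75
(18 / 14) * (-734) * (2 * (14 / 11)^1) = -26424 / 11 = -2402.18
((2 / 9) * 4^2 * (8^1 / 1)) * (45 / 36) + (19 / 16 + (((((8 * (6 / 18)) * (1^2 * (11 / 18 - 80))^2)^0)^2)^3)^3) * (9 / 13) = 69395 / 1872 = 37.07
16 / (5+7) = 4 / 3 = 1.33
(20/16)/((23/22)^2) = 605/529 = 1.14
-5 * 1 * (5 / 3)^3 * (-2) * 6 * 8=20000 / 9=2222.22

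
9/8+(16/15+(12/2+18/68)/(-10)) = 3193/2040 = 1.57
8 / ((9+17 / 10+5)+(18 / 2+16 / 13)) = 1040 / 3371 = 0.31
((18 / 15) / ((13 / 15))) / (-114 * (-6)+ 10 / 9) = 81 / 40079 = 0.00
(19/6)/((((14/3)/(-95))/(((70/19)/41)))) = -475/82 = -5.79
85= 85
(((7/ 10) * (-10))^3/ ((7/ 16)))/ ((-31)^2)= -784/ 961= -0.82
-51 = -51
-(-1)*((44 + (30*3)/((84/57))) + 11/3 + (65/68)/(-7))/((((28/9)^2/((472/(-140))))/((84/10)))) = -741141657/2332400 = -317.76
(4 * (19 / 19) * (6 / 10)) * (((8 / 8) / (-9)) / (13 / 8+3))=-32 / 555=-0.06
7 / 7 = 1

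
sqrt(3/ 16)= 0.43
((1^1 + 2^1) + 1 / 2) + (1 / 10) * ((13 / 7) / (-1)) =116 / 35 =3.31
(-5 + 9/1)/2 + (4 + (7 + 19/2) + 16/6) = 151/6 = 25.17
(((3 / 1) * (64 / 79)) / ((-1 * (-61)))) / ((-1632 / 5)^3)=-125 / 109097842176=-0.00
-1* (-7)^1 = 7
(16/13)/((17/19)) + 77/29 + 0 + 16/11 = 386707/70499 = 5.49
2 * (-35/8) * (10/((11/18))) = -1575/11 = -143.18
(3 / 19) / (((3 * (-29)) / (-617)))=617 / 551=1.12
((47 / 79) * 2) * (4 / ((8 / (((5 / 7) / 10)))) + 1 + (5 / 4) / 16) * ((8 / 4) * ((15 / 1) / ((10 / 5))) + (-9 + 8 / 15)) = 164171 / 18960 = 8.66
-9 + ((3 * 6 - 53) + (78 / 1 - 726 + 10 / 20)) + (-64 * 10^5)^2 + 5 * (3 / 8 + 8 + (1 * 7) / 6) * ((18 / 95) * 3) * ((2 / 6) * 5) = 3112959999950881 / 76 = 40959999999353.70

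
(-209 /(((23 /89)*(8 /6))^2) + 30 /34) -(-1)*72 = -242802921 /143888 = -1687.44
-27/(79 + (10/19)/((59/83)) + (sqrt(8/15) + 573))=-166102723305/4015623113066 + 33929307 * sqrt(30)/4015623113066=-0.04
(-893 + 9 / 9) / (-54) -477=-12433 / 27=-460.48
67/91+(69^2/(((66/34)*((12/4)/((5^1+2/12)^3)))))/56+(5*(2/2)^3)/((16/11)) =3490055495/1729728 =2017.69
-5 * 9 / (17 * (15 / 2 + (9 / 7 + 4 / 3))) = -378 / 1445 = -0.26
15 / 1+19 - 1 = 33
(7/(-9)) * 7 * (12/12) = -49/9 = -5.44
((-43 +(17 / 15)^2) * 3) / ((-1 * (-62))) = -4693 / 2325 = -2.02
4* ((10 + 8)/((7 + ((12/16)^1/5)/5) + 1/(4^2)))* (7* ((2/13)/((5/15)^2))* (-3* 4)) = -43545600/36881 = -1180.71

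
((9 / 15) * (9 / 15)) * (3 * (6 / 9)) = 18 / 25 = 0.72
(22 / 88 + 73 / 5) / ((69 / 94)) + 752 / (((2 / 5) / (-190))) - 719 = -82316717 / 230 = -357898.77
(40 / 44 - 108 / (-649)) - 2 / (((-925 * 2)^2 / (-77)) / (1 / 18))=21500194973 / 19990822500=1.08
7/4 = 1.75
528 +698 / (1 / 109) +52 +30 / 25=383316 / 5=76663.20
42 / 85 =0.49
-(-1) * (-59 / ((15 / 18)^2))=-2124 / 25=-84.96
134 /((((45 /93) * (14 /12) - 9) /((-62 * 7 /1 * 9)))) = 32451048 /523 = 62047.89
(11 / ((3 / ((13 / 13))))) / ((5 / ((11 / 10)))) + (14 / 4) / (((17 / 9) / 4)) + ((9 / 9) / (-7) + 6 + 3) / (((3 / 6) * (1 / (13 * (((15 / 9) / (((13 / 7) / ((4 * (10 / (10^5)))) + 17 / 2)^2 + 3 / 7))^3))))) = 115055655690656922212611157355637 / 13999709978106367878913972724550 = 8.22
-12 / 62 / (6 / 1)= -1 / 31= -0.03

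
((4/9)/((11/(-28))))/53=-112/5247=-0.02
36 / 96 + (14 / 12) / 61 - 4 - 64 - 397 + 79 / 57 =-4294975 / 9272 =-463.22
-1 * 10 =-10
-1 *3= -3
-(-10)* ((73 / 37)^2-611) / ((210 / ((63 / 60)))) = -83113 / 2738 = -30.36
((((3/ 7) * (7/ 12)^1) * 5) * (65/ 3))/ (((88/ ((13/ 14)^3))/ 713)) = 509099825/ 2897664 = 175.69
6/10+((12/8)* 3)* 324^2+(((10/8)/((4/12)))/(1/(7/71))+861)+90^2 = 683522637/1420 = 481353.97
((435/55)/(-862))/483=-29/1526602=-0.00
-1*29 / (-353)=29 / 353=0.08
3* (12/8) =9/2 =4.50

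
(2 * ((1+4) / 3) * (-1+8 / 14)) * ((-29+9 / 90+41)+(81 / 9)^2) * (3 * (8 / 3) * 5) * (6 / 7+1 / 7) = -5320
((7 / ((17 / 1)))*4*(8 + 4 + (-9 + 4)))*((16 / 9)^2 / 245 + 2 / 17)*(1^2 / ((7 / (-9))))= -176168 / 91035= -1.94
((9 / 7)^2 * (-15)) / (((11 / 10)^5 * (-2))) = 60750000 / 7891499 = 7.70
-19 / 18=-1.06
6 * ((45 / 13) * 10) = 2700 / 13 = 207.69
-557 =-557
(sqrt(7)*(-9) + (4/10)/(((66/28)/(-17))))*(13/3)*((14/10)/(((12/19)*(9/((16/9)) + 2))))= -6916*sqrt(7)/565 - 3292016/839025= -36.31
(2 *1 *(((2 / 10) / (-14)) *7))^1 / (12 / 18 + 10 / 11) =-33 / 260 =-0.13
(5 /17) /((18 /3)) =5 /102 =0.05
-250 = -250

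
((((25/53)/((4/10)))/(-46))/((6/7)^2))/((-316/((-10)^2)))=153125/13867344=0.01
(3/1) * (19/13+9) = 408/13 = 31.38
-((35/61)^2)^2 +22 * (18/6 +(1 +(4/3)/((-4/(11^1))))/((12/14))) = -318114127/124612569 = -2.55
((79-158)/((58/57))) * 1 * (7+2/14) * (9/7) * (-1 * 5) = 5065875/1421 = 3565.01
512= 512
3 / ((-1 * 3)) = -1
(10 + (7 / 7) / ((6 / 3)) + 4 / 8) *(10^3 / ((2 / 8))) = 44000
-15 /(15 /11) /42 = -0.26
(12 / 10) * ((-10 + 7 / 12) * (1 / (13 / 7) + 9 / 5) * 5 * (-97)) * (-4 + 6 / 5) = -11662504 / 325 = -35884.63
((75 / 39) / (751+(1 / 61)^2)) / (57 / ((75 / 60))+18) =465125 / 11552347248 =0.00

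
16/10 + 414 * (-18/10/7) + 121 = 113/7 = 16.14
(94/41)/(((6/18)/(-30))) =-8460/41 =-206.34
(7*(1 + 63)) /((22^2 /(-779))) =-87248 /121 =-721.06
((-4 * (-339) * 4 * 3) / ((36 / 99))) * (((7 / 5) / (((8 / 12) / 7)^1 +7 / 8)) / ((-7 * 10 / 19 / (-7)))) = 499924656 / 4075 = 122680.90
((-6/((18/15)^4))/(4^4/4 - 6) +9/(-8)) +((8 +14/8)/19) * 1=-157513/238032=-0.66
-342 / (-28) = 171 / 14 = 12.21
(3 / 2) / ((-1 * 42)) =-0.04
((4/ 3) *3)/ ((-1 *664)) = -1/ 166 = -0.01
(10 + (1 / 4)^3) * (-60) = -9615 / 16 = -600.94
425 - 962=-537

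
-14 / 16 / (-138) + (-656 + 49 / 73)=-52813745 / 80592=-655.32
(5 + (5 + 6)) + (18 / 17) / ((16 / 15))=2311 / 136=16.99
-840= -840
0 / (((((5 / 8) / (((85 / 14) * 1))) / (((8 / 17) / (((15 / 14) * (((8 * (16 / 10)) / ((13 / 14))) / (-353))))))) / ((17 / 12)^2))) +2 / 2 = 1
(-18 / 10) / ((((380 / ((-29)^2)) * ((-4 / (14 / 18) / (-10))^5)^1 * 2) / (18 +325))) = -606024705125 / 31912704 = -18990.08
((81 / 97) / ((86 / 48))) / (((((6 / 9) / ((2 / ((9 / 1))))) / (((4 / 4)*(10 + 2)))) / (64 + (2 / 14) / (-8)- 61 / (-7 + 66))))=202157532 / 1722623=117.35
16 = 16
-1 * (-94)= 94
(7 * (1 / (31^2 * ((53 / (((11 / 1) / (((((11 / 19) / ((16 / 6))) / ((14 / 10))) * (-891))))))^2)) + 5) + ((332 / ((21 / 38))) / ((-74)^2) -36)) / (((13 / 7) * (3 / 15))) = -4113835524993509849 / 1716286747955107185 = -2.40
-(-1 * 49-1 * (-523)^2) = 273578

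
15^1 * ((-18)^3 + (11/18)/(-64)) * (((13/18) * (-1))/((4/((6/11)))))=436700875/50688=8615.47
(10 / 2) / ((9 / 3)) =5 / 3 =1.67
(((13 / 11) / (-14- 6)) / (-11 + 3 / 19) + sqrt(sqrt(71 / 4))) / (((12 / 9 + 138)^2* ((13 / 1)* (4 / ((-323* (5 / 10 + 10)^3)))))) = -1416933* sqrt(2)* 71^(1 / 4) / 7651072- 1416933 / 701916160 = -0.76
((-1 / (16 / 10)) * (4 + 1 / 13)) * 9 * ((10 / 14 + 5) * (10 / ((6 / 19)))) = -4149.73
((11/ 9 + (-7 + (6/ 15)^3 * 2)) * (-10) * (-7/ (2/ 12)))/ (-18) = 88984/ 675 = 131.83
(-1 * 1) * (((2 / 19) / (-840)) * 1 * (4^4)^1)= 64 / 1995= 0.03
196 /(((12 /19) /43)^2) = 32706961 /36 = 908526.69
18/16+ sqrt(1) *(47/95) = 1231/760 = 1.62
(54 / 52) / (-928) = -27 / 24128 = -0.00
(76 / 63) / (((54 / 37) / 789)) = 369778 / 567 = 652.17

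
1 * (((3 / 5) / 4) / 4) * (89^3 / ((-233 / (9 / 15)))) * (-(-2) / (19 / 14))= -44413047 / 442700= -100.32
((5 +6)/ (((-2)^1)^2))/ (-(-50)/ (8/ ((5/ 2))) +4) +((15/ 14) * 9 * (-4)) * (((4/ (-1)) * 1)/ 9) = 18994/ 1099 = 17.28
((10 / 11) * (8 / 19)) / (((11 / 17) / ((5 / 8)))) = 850 / 2299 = 0.37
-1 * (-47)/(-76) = -47/76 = -0.62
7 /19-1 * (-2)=45 /19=2.37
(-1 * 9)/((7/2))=-18/7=-2.57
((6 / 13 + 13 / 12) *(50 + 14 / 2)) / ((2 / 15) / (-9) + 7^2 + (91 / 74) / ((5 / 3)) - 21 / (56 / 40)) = 1203795 / 474682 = 2.54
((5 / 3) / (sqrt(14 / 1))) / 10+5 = sqrt(14) / 84+5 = 5.04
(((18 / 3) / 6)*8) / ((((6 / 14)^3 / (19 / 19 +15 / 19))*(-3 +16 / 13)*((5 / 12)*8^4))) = -75803 / 1258560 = -0.06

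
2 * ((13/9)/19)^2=338/29241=0.01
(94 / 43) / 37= 0.06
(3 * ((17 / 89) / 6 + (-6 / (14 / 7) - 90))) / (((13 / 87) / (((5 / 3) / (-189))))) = 7198525 / 437346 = 16.46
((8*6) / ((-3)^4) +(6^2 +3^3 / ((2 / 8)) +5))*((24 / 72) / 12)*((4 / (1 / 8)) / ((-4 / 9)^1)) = -8078 / 27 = -299.19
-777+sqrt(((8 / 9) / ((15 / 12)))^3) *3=-777+128 *sqrt(10) / 225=-775.20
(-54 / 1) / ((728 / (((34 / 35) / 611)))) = -459 / 3892070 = -0.00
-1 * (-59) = 59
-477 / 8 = -59.62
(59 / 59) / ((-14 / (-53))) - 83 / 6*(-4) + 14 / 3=893 / 14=63.79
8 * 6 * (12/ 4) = 144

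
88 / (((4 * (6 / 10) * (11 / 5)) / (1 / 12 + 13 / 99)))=2125 / 594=3.58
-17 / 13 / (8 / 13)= -17 / 8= -2.12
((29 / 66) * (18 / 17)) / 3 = 29 / 187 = 0.16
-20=-20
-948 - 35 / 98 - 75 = -14327 / 14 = -1023.36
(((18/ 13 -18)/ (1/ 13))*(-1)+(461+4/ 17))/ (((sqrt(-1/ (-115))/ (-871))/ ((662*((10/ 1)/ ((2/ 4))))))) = -132768376520*sqrt(115)/ 17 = -83751895241.31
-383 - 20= -403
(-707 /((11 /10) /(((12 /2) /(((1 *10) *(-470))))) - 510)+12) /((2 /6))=154503 /4115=37.55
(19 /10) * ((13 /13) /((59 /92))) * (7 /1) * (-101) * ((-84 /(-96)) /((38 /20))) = -113827 /118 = -964.64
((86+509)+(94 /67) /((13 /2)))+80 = 588113 /871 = 675.22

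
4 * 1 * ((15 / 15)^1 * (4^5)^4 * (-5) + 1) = -21990232555516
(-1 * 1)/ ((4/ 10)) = -5/ 2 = -2.50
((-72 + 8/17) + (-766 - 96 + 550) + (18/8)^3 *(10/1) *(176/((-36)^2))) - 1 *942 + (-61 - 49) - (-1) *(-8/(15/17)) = -11661679/8160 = -1429.13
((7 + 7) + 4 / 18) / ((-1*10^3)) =-16 / 1125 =-0.01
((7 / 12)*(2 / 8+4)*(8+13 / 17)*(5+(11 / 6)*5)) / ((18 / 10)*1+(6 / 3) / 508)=56295925 / 329904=170.64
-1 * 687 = -687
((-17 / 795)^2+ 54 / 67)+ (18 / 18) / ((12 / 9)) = 263631877 / 169382700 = 1.56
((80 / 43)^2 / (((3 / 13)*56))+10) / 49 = 398690 / 1902621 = 0.21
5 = 5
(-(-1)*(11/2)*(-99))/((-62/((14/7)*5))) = 5445/62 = 87.82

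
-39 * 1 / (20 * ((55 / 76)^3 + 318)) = -4280016 / 698803715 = -0.01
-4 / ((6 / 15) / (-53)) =530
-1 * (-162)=162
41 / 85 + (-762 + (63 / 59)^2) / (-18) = 42.75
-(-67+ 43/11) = 694/11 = 63.09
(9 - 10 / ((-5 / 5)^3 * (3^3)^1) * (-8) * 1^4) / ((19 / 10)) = 1630 / 513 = 3.18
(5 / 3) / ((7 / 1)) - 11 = -226 / 21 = -10.76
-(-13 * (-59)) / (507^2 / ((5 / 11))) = -295 / 217503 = -0.00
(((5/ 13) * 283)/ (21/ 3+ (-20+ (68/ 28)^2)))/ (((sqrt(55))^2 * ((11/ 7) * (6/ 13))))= -0.38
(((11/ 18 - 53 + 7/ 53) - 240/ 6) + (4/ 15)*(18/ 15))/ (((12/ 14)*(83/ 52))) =-199535063/ 2969325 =-67.20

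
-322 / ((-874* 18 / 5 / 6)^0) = -322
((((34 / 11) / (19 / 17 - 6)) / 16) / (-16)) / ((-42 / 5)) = -1445 / 4908288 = -0.00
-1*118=-118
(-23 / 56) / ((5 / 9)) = -207 / 280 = -0.74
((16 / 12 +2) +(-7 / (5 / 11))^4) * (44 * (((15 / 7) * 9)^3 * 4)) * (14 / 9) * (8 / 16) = 13531629217392 / 245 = 55231139662.82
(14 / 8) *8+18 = 32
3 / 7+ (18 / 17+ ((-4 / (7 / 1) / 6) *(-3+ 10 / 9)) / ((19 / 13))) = 14045 / 8721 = 1.61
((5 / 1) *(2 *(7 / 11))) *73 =5110 / 11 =464.55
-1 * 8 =-8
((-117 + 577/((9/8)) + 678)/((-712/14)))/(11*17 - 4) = -67655/586332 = -0.12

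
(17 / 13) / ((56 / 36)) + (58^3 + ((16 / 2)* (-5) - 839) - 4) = 35349831 / 182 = 194229.84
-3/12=-1/4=-0.25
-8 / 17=-0.47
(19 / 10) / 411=19 / 4110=0.00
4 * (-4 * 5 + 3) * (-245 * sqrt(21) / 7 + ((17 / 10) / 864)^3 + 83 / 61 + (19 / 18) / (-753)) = -228188791063366031 / 2468793655296000 + 2380 * sqrt(21) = 10814.10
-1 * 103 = -103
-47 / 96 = -0.49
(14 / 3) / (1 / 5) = 70 / 3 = 23.33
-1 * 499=-499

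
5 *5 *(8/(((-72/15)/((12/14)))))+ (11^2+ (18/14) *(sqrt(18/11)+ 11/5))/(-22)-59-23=-4317/35-27 *sqrt(22)/1694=-123.42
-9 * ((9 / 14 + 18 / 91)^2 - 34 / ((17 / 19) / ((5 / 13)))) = 4146399 / 33124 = 125.18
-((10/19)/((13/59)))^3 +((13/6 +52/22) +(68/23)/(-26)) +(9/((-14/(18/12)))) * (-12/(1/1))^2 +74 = -11860434739427/160125563598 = -74.07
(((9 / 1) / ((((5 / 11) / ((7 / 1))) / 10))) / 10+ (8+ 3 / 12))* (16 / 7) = 11748 / 35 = 335.66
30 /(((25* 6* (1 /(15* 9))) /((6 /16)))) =81 /8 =10.12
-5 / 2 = -2.50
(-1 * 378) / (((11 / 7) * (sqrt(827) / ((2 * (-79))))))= 418068 * sqrt(827) / 9097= 1321.60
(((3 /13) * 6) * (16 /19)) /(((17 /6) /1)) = 1728 /4199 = 0.41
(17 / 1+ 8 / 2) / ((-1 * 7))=-3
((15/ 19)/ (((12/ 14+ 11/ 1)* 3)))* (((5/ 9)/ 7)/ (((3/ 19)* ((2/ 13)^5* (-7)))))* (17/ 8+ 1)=-232058125/ 4015872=-57.79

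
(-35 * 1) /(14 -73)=35 /59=0.59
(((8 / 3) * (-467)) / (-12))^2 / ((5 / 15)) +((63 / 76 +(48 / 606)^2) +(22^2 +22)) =686925974197 / 20932452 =32816.32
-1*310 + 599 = 289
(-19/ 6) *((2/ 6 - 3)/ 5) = 76/ 45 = 1.69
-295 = -295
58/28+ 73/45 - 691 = -433003/630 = -687.31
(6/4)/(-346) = -3/692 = -0.00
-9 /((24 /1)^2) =-1 /64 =-0.02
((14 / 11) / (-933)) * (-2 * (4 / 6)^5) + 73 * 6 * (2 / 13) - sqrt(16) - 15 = 1568680409 / 32420817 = 48.38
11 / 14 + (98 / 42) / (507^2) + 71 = 775002833 / 10796058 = 71.79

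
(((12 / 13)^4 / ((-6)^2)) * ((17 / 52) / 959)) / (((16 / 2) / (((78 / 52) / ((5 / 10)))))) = 918 / 356069987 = 0.00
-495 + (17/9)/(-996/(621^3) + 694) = -27423054365139/55400414446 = -495.00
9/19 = 0.47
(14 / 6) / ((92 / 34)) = 119 / 138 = 0.86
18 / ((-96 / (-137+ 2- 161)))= 111 / 2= 55.50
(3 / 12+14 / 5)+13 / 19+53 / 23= 52777 / 8740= 6.04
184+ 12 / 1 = 196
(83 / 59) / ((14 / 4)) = 166 / 413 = 0.40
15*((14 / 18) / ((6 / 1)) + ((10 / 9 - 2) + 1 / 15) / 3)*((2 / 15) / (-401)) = 13 / 18045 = 0.00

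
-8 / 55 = -0.15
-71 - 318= -389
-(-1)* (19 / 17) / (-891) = -19 / 15147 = -0.00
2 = 2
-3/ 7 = -0.43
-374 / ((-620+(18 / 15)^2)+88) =4675 / 6632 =0.70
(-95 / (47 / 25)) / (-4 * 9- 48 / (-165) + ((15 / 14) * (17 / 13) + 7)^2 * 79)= -0.01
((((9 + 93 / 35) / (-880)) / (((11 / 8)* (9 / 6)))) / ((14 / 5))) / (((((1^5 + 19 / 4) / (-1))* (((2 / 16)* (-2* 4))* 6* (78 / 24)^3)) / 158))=-1375232 / 4493974485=-0.00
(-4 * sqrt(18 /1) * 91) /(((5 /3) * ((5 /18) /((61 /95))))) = -3597048 * sqrt(2) /2375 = -2141.89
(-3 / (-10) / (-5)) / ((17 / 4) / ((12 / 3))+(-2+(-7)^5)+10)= 0.00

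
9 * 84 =756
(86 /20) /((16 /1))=43 /160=0.27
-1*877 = -877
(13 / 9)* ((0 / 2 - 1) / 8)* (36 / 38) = -13 / 76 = -0.17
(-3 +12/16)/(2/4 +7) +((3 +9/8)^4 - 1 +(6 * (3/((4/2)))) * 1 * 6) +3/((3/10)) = 7213701/20480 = 352.23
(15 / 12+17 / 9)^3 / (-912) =-1442897 / 42550272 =-0.03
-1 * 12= -12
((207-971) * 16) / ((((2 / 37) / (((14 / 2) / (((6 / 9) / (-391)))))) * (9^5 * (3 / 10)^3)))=309478064000 / 531441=582337.58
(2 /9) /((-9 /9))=-2 /9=-0.22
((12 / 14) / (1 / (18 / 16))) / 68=27 / 1904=0.01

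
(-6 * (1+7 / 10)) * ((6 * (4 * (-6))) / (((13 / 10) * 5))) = 14688 / 65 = 225.97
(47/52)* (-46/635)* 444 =-239982/8255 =-29.07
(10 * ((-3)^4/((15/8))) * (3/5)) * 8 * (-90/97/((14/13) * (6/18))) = -3639168/679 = -5359.60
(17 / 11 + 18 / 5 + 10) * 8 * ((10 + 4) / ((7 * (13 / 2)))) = 26656 / 715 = 37.28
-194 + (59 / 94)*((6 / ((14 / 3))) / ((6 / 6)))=-127121 / 658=-193.19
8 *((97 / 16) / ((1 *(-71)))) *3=-291 / 142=-2.05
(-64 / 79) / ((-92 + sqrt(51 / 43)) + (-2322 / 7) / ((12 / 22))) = 196 * sqrt(2193) / 5099691661 + 5900804 / 5099691661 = 0.00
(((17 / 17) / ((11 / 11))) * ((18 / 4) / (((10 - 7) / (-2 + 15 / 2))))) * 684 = 5643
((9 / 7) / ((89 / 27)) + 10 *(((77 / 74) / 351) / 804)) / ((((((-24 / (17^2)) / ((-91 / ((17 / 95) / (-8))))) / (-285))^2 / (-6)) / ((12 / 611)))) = -8960363212557.94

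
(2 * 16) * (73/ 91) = 2336/ 91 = 25.67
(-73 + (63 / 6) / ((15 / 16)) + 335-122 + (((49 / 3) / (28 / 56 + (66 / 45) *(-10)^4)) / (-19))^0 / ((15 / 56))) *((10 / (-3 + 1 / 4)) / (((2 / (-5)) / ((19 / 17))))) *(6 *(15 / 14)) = 1892400 / 187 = 10119.79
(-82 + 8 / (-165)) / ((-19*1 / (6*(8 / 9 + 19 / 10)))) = 3398038 / 47025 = 72.26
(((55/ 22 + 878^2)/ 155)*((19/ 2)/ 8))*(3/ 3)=29293687/ 4960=5905.99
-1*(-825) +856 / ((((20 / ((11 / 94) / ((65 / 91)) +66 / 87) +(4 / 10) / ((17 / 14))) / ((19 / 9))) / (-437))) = -206139475465 / 5880761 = -35053.20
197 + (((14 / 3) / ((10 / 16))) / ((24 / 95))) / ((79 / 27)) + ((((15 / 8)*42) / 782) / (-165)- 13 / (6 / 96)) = -0.90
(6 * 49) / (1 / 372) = 109368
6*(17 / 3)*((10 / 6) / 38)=1.49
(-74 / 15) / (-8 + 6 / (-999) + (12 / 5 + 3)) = 8214 / 4339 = 1.89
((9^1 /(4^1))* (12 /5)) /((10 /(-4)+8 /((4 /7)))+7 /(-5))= 54 /101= 0.53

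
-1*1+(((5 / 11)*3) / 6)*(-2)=-16 / 11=-1.45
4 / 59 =0.07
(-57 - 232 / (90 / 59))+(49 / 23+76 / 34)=-3602104 / 17595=-204.72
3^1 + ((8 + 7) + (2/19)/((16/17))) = 2753/152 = 18.11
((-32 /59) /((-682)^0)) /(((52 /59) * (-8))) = 1 /13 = 0.08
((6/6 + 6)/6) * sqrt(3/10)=7 * sqrt(30)/60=0.64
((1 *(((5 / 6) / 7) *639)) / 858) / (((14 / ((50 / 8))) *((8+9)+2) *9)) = 8875 / 38342304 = 0.00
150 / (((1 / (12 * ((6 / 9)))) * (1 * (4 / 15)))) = 4500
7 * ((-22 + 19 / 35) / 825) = -0.18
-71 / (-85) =0.84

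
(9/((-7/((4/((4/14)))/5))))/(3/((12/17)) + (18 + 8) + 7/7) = -72/625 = -0.12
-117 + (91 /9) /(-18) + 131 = 2177 /162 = 13.44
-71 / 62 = -1.15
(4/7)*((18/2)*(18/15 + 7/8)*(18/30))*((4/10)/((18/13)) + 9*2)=204927/1750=117.10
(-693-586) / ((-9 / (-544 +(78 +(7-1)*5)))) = -557644 / 9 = -61960.44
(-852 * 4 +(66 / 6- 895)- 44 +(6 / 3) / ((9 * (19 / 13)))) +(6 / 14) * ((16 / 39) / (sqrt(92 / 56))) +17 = -738523 / 171 +16 * sqrt(322) / 2093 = -4318.71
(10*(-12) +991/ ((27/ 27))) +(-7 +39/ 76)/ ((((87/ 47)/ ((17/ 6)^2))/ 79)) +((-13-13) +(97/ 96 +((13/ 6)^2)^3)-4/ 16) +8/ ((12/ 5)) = -1269.91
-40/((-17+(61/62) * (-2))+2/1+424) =-620/6309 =-0.10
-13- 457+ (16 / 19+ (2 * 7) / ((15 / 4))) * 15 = -7626 / 19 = -401.37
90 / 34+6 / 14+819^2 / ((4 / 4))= 79820925 / 119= 670764.08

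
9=9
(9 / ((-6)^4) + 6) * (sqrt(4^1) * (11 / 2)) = 9515 / 144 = 66.08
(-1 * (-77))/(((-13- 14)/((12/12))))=-77/27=-2.85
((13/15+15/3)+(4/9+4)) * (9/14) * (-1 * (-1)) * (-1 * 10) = -464/7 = -66.29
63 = 63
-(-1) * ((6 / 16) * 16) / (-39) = -2 / 13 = -0.15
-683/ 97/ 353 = -683/ 34241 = -0.02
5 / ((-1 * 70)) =-1 / 14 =-0.07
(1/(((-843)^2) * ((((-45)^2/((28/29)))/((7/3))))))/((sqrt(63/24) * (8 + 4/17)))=34 * sqrt(42)/1877978813625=0.00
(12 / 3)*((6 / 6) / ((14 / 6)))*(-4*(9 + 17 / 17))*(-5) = 2400 / 7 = 342.86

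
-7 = -7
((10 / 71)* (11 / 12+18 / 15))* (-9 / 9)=-127 / 426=-0.30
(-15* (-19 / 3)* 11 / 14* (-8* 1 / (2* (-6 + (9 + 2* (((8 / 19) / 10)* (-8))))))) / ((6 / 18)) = -595650 / 1547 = -385.04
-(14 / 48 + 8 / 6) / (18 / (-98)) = 637 / 72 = 8.85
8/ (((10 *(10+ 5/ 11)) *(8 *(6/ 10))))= 11/ 690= 0.02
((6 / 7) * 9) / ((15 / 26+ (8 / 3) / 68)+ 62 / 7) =0.81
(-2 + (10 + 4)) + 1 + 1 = 14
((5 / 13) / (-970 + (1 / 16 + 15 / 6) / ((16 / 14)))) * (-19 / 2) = 6080 / 1610349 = 0.00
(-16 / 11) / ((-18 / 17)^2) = -1156 / 891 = -1.30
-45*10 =-450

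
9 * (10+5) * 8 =1080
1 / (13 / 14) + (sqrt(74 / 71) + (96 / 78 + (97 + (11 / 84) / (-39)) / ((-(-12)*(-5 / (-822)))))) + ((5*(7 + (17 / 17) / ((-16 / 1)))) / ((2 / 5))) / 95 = sqrt(5254) / 71 + 3316545857 / 2489760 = 1333.10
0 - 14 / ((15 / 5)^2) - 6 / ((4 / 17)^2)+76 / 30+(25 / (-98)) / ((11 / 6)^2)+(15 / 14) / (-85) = -3900171139 / 36285480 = -107.49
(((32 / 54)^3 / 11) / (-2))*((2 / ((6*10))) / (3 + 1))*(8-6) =-512 / 3247695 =-0.00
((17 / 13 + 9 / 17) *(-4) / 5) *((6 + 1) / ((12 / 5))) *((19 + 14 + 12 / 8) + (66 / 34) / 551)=-147.90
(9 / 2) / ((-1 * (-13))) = 9 / 26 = 0.35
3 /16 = 0.19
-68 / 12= -17 / 3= -5.67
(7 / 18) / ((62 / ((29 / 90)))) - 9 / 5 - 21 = -2289829 / 100440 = -22.80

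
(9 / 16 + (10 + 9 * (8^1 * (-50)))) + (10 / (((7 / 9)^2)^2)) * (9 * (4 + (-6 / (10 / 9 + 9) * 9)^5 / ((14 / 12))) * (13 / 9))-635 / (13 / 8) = -1325525.68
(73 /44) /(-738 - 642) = -73 /60720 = -0.00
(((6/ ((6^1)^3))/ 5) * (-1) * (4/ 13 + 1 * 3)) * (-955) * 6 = 8213/ 78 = 105.29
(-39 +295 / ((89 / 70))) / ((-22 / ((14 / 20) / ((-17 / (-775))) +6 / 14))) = -132226763 / 466004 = -283.75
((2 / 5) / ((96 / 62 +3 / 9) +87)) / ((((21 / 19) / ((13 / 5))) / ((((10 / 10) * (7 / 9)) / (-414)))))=-7657 / 384988950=-0.00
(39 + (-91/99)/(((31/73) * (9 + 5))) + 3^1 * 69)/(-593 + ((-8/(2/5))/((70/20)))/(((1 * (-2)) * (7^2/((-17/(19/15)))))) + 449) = -9834146483/5791497624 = -1.70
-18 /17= -1.06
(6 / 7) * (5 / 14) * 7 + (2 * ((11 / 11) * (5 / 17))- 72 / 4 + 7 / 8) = -13703 / 952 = -14.39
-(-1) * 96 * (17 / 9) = 544 / 3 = 181.33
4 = 4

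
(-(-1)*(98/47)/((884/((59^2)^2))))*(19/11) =11281263091/228514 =49367.93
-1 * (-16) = 16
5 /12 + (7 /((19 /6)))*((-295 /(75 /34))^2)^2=906800481374951 /1282500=707056905.56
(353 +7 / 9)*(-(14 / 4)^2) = -39004 / 9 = -4333.78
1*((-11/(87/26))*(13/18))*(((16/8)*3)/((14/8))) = -14872/1827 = -8.14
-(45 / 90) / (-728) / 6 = 0.00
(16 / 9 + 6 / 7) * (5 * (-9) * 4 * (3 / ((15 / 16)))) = -10624 / 7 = -1517.71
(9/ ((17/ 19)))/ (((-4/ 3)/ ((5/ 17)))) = -2565/ 1156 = -2.22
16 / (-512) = -1 / 32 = -0.03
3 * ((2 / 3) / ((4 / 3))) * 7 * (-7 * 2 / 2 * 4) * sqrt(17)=-294 * sqrt(17)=-1212.19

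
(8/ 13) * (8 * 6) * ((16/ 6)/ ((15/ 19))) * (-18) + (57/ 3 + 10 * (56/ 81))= -9319181/ 5265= -1770.02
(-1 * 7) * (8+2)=-70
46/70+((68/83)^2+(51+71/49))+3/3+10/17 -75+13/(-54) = -30794684503/1549404990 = -19.88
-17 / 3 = -5.67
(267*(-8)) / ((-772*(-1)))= -534 / 193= -2.77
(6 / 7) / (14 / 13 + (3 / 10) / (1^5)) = 780 / 1253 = 0.62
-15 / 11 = -1.36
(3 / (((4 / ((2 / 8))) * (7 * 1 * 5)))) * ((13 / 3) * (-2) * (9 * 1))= -117 / 280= -0.42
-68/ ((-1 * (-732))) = -17/ 183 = -0.09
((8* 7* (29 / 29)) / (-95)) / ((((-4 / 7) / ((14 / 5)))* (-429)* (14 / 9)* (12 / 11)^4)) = -65219 / 21340800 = -0.00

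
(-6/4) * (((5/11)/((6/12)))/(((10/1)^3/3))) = -9/2200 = -0.00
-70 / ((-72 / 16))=15.56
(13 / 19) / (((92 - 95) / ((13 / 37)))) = -169 / 2109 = -0.08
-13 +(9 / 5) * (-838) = -7607 / 5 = -1521.40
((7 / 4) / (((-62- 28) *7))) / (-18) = 1 / 6480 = 0.00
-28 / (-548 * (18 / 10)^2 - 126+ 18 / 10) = 700 / 47493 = 0.01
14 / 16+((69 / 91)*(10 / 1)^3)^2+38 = 38090575391 / 66248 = 574969.44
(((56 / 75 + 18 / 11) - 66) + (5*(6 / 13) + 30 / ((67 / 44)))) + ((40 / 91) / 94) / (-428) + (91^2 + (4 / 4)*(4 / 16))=833719815894157 / 101183982900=8239.64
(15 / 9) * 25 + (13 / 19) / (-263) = 624586 / 14991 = 41.66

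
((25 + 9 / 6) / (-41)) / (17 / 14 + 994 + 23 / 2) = -371 / 577854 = -0.00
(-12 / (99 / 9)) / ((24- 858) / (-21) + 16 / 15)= -630 / 23551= -0.03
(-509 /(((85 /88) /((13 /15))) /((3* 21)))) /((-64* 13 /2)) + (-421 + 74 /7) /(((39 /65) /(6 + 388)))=-9619207841 /35700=-269445.60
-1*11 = -11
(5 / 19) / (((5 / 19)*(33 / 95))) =95 / 33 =2.88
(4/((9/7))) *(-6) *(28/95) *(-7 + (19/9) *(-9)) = 40768/285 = 143.05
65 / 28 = 2.32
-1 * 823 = -823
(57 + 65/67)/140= 971/2345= 0.41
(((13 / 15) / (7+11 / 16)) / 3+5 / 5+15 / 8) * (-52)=-1676597 / 11070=-151.45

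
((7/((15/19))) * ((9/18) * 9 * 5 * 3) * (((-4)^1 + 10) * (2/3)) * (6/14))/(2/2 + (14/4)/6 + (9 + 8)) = 12312/223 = 55.21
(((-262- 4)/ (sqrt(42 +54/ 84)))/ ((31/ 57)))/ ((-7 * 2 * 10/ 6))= 1083 * sqrt(8358)/ 30845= 3.21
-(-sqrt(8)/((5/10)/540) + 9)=-9 + 2160 * sqrt(2)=3045.70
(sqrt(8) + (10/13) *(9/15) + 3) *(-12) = -540/13- 24 *sqrt(2) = -75.48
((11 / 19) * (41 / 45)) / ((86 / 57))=451 / 1290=0.35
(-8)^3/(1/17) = -8704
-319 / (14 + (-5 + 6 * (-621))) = 319 / 3717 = 0.09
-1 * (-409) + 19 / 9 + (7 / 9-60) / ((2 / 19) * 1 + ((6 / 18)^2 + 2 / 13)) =1860241 / 7407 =251.15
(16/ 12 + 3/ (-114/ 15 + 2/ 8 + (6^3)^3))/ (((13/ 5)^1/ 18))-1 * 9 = 201555573/ 873399683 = 0.23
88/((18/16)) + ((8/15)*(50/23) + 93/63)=117163/1449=80.86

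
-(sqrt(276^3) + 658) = -552*sqrt(69) - 658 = -5243.26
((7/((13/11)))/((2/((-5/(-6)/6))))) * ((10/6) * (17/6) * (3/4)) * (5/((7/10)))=116875/11232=10.41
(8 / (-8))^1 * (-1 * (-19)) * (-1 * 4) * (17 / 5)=1292 / 5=258.40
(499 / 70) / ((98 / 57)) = 4.15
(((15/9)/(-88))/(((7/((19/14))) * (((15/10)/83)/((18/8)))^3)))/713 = -488877885/49191296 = -9.94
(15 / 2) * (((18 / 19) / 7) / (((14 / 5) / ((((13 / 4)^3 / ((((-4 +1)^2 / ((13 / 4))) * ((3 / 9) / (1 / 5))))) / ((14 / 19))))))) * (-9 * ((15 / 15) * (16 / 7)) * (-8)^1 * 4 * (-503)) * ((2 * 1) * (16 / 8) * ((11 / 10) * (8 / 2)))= -51201076212 / 2401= -21324896.38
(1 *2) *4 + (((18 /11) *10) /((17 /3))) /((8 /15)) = 5017 /374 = 13.41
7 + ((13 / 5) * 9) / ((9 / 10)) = 33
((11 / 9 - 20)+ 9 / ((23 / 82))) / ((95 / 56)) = 1624 / 207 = 7.85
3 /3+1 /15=16 /15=1.07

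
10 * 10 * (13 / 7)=1300 / 7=185.71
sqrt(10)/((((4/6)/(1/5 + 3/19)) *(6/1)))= 17 *sqrt(10)/190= 0.28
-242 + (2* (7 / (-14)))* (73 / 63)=-15319 / 63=-243.16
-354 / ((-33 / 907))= 9729.64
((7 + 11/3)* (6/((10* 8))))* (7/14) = 2/5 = 0.40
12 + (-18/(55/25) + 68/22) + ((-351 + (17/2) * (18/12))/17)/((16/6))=-3305/5984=-0.55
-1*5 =-5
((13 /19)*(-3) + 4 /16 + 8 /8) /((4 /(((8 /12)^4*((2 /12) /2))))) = -61 /18468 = -0.00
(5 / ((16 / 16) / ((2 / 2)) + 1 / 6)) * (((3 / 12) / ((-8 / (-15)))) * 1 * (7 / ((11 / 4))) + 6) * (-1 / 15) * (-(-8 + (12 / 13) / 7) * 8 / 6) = -151076 / 7007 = -21.56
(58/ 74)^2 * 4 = 3364/ 1369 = 2.46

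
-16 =-16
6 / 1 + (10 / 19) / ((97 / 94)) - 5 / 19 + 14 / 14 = 13356 / 1843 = 7.25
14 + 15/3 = 19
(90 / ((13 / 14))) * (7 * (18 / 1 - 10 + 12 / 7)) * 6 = 514080 / 13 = 39544.62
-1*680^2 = -462400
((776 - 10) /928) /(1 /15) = 5745 /464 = 12.38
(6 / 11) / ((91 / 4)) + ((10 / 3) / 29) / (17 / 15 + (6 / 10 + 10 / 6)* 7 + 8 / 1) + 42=18300712 / 435435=42.03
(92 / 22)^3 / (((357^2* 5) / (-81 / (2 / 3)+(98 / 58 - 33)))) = -431344484 / 24597019755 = -0.02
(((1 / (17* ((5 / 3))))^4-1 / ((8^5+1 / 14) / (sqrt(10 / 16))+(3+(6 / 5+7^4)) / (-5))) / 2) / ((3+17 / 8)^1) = -0.00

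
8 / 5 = 1.60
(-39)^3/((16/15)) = -889785/16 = -55611.56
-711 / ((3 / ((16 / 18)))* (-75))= 632 / 225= 2.81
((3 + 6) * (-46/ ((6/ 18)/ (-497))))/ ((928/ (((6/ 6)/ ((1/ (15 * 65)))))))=300921075/ 464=648536.80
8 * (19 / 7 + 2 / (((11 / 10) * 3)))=6136 / 231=26.56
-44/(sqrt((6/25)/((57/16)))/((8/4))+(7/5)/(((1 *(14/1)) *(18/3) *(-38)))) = -4815360 *sqrt(38)/87551 -100320/87551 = -340.19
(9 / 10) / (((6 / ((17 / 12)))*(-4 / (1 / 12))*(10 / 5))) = -17 / 7680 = -0.00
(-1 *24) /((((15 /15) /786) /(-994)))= 18750816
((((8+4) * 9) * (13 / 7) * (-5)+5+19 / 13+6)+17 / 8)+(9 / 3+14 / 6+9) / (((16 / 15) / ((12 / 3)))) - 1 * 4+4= -680331 / 728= -934.52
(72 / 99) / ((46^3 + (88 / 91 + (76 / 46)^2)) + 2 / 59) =11360804 / 1520554201199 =0.00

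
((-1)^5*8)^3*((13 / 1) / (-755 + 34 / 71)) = 472576 / 53571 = 8.82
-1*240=-240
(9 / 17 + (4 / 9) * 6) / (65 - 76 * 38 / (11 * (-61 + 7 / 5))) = 267157 / 5801505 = 0.05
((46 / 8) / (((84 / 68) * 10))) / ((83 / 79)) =30889 / 69720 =0.44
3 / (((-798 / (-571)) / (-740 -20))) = -11420 / 7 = -1631.43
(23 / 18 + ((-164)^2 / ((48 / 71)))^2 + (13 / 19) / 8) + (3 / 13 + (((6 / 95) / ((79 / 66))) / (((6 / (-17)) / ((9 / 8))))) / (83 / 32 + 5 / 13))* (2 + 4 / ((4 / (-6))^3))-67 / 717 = 1097448407403041050937 / 693385088760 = 1582740132.71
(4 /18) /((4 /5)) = 5 /18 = 0.28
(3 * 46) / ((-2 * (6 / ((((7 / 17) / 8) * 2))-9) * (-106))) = 7 / 530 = 0.01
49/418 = 0.12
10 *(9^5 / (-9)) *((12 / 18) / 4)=-10935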